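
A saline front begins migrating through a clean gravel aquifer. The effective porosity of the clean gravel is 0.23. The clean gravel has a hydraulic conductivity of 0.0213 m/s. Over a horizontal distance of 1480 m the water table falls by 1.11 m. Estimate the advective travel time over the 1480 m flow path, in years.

0.675

Convert K: 0.0213 m/s × 86400 = 1840 m/day.
Hydraulic gradient i = Δh / L = 1.11 / 1480 = 0.0007500.
Darcy flux q = K · i = 1840 × 0.0007500 = 1.380 m/day.
Seepage velocity v = q / n_e = 1.380 / 0.23 = 6.001 m/day.
Travel time t = L / v = 1480 / 6.001 = 246.6 days = 0.6752 years.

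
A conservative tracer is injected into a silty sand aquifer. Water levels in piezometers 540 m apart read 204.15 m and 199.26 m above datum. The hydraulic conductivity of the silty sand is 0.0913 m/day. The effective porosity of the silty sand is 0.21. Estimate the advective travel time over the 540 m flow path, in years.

376

Hydraulic gradient i = (204.15 − 199.26) / 540 = 4.89 / 540 = 0.009056.
Darcy flux q = K · i = 0.09130 × 0.009056 = 0.0008268 m/day.
Seepage velocity v = q / n_e = 0.0008268 / 0.21 = 0.003937 m/day.
Travel time t = L / v = 540 / 0.003937 = 1.372e+05 days = 375.5 years.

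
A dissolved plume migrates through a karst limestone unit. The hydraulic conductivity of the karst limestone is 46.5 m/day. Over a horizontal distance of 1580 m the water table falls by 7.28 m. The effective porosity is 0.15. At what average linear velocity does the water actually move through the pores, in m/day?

Hydraulic gradient i = Δh / L = 7.28 / 1580 = 0.004608.
Darcy flux q = K · i = 46.50 × 0.004608 = 0.2143 m/day.
Seepage velocity v = q / n_e = 0.2143 / 0.15 = 1.428 m/day.

1.43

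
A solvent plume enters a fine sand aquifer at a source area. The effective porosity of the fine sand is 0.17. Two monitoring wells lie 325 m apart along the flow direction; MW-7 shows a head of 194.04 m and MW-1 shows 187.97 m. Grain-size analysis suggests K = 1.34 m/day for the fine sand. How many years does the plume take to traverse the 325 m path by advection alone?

6.04

Hydraulic gradient i = (194.04 − 187.97) / 325 = 6.07 / 325 = 0.01868.
Darcy flux q = K · i = 1.340 × 0.01868 = 0.02503 m/day.
Seepage velocity v = q / n_e = 0.02503 / 0.17 = 0.1472 m/day.
Travel time t = L / v = 325 / 0.1472 = 2208 days = 6.044 years.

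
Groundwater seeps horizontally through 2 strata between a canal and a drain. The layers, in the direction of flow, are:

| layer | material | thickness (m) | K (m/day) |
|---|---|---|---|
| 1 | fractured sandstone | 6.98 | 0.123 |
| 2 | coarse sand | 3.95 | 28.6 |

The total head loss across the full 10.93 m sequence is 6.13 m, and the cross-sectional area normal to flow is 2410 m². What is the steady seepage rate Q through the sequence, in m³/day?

260

Flow is perpendicular to layering, so the layers act in series and the equivalent K is the thickness-weighted harmonic mean.
Total thickness L = 6.98 + 3.95 = 10.93 m.
Σ(b_i/K_i) = 6.98/0.123 + 3.95/28.6 = 56.89 d.
K_eq = L / Σ(b_i/K_i) = 10.93 / 56.89 = 0.1921 m/day.
Q = K_eq · A · (Δh/L) = 0.1921 × 2410 × (6.13/10.93) = 259.7 m³/day.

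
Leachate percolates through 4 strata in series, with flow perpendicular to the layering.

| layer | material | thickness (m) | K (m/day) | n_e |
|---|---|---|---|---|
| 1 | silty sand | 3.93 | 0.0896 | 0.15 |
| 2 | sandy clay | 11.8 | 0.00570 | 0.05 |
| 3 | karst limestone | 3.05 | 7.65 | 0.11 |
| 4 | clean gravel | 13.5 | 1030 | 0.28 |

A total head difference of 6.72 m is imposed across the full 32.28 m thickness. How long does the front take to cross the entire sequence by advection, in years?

With flow normal to the layers, continuity requires the same specific discharge q through every layer.
Σ(b_i/K_i) = 3.93/0.0896 + 11.8/0.00570 + 3.05/7.65 + 13.5/1030 = 2114 d.
q = Δh / Σ(b_i/K_i) = 6.72 / 2114 = 0.003178 m/day.
In each layer the seepage velocity is v_i = q/n_i, so the layer transit time is t_i = b_i·n_i / q:
  layer 1 (silty sand): t_1 = 3.93 × 0.15 / 0.003178 = 185.5 d
  layer 2 (sandy clay): t_2 = 11.8 × 0.05 / 0.003178 = 185.6 d
  layer 3 (karst limestone): t_3 = 3.05 × 0.11 / 0.003178 = 105.6 d
  layer 4 (clean gravel): t_4 = 13.5 × 0.28 / 0.003178 = 1189 d
Total t = Σ t_i = 1666 days = 4.561 years.

4.56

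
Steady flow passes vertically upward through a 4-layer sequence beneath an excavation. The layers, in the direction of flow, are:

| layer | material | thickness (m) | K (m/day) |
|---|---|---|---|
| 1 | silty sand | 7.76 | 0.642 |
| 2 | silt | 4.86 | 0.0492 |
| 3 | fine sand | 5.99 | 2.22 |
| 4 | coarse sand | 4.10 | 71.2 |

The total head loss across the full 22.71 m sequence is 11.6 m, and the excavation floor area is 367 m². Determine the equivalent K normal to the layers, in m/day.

Flow is perpendicular to layering, so the layers act in series and the equivalent K is the thickness-weighted harmonic mean.
Total thickness L = 7.76 + 4.86 + 5.99 + 4.10 = 22.71 m.
Σ(b_i/K_i) = 7.76/0.642 + 4.86/0.0492 + 5.99/2.22 + 4.10/71.2 = 113.6 d.
K_eq = L / Σ(b_i/K_i) = 22.71 / 113.6 = 0.1999 m/day.

0.200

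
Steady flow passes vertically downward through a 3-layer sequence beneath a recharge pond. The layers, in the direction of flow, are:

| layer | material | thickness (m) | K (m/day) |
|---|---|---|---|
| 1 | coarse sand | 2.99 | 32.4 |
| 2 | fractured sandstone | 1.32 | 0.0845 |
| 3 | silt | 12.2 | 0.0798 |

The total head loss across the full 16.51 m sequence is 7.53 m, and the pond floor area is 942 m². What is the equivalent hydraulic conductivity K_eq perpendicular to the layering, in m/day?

0.0979

Flow is perpendicular to layering, so the layers act in series and the equivalent K is the thickness-weighted harmonic mean.
Total thickness L = 2.99 + 1.32 + 12.2 = 16.51 m.
Σ(b_i/K_i) = 2.99/32.4 + 1.32/0.0845 + 12.2/0.0798 = 168.6 d.
K_eq = L / Σ(b_i/K_i) = 16.51 / 168.6 = 0.09793 m/day.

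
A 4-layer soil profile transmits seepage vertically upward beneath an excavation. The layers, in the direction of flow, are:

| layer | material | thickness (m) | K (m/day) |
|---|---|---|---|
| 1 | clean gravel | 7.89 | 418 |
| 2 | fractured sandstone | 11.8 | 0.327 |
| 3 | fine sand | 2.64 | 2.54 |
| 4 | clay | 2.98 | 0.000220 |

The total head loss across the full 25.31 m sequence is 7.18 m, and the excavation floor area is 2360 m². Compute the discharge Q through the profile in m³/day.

1.25

Flow is perpendicular to layering, so the layers act in series and the equivalent K is the thickness-weighted harmonic mean.
Total thickness L = 7.89 + 11.8 + 2.64 + 2.98 = 25.31 m.
Σ(b_i/K_i) = 7.89/418 + 11.8/0.327 + 2.64/2.54 + 2.98/0.000220 = 13583 d.
K_eq = L / Σ(b_i/K_i) = 25.31 / 13583 = 0.001863 m/day.
Q = K_eq · A · (Δh/L) = 0.001863 × 2360 × (7.18/25.31) = 1.248 m³/day.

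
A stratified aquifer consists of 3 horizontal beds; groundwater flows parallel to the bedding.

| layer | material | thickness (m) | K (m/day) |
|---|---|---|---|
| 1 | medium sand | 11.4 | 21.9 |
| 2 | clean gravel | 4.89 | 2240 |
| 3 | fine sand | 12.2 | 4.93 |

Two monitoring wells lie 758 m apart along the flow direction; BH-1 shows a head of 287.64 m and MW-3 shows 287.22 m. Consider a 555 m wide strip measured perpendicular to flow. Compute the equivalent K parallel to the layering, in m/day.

Flow is parallel to layering, so each bed carries its own Darcy discharge and the transmissivities add.
Σ(K_i·b_i) = 21.9×11.4 + 2240×4.89 + 4.93×12.2 = 11263 m²/day.
Total thickness b = 28.49 m, so K_eq = Σ(K_i·b_i)/b = 395.3 m/day.

395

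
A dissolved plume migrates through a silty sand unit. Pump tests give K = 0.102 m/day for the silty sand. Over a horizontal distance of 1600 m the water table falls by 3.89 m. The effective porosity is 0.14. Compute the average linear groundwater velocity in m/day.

Hydraulic gradient i = Δh / L = 3.89 / 1600 = 0.002431.
Darcy flux q = K · i = 0.1020 × 0.002431 = 0.0002480 m/day.
Seepage velocity v = q / n_e = 0.0002480 / 0.14 = 0.001771 m/day.

0.00177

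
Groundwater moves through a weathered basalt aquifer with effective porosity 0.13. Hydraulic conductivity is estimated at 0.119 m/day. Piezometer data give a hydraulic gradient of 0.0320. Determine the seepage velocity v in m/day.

0.0293

Hydraulic gradient i = 0.0320.
Darcy flux q = K · i = 0.1190 × 0.03200 = 0.003808 m/day.
Seepage velocity v = q / n_e = 0.003808 / 0.13 = 0.02929 m/day.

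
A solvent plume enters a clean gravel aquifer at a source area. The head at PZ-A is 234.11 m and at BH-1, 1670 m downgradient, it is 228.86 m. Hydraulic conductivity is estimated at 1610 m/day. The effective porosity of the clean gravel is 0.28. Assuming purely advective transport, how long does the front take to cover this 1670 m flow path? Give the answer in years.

Hydraulic gradient i = (234.11 − 228.86) / 1670 = 5.25 / 1670 = 0.003144.
Darcy flux q = K · i = 1610 × 0.003144 = 5.061 m/day.
Seepage velocity v = q / n_e = 5.061 / 0.28 = 18.08 m/day.
Travel time t = L / v = 1670 / 18.08 = 92.39 days = 0.2529 years.

0.253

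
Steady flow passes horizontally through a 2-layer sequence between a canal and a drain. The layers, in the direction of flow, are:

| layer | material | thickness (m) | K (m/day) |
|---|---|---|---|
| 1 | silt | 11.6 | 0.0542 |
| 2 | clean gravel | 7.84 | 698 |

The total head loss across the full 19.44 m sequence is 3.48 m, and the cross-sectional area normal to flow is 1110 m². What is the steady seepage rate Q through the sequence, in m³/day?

Flow is perpendicular to layering, so the layers act in series and the equivalent K is the thickness-weighted harmonic mean.
Total thickness L = 11.6 + 7.84 = 19.44 m.
Σ(b_i/K_i) = 11.6/0.0542 + 7.84/698 = 214.0 d.
K_eq = L / Σ(b_i/K_i) = 19.44 / 214.0 = 0.09083 m/day.
Q = K_eq · A · (Δh/L) = 0.09083 × 1110 × (3.48/19.44) = 18.05 m³/day.

18.0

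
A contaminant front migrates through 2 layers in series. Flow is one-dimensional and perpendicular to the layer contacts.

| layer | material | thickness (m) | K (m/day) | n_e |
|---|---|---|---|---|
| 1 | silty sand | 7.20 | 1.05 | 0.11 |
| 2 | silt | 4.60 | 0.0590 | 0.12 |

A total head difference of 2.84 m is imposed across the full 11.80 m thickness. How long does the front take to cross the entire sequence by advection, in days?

40.1

With flow normal to the layers, continuity requires the same specific discharge q through every layer.
Σ(b_i/K_i) = 7.20/1.05 + 4.60/0.0590 = 84.82 d.
q = Δh / Σ(b_i/K_i) = 2.84 / 84.82 = 0.03348 m/day.
In each layer the seepage velocity is v_i = q/n_i, so the layer transit time is t_i = b_i·n_i / q:
  layer 1 (silty sand): t_1 = 7.20 × 0.11 / 0.03348 = 23.65 d
  layer 2 (silt): t_2 = 4.60 × 0.12 / 0.03348 = 16.49 d
Total t = Σ t_i = 40.14 days.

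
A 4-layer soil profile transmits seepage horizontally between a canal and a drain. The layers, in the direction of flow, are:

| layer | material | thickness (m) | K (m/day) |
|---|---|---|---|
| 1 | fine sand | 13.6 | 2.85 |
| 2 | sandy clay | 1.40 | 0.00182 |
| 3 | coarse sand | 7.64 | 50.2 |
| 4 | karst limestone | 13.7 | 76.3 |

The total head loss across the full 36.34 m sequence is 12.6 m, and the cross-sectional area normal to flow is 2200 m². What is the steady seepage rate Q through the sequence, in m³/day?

35.8

Flow is perpendicular to layering, so the layers act in series and the equivalent K is the thickness-weighted harmonic mean.
Total thickness L = 13.6 + 1.40 + 7.64 + 13.7 = 36.34 m.
Σ(b_i/K_i) = 13.6/2.85 + 1.40/0.00182 + 7.64/50.2 + 13.7/76.3 = 774.3 d.
K_eq = L / Σ(b_i/K_i) = 36.34 / 774.3 = 0.04693 m/day.
Q = K_eq · A · (Δh/L) = 0.04693 × 2200 × (12.6/36.34) = 35.80 m³/day.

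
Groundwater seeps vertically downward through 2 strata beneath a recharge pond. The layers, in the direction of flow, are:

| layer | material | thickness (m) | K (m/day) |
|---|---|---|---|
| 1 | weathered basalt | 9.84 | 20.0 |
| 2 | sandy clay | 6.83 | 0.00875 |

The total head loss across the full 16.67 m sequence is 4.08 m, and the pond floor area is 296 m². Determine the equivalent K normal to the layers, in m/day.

Flow is perpendicular to layering, so the layers act in series and the equivalent K is the thickness-weighted harmonic mean.
Total thickness L = 9.84 + 6.83 = 16.67 m.
Σ(b_i/K_i) = 9.84/20.0 + 6.83/0.00875 = 781.1 d.
K_eq = L / Σ(b_i/K_i) = 16.67 / 781.1 = 0.02134 m/day.

0.0213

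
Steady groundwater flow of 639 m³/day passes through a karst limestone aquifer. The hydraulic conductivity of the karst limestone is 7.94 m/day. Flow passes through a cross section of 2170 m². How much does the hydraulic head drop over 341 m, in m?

12.6

From Q = K·A·i, i = Q / (K·A) = 639 / (7.940 × 2170) = 0.03709.
Head loss Δh = i · L = 0.03709 × 341 = 12.65 m.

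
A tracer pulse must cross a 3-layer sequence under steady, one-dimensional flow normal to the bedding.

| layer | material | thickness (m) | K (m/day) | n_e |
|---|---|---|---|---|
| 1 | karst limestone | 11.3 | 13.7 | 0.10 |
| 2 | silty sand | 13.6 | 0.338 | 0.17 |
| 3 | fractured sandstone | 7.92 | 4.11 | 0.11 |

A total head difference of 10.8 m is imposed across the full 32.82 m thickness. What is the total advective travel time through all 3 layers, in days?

17.2

With flow normal to the layers, continuity requires the same specific discharge q through every layer.
Σ(b_i/K_i) = 11.3/13.7 + 13.6/0.338 + 7.92/4.11 = 42.99 d.
q = Δh / Σ(b_i/K_i) = 10.8 / 42.99 = 0.2512 m/day.
In each layer the seepage velocity is v_i = q/n_i, so the layer transit time is t_i = b_i·n_i / q:
  layer 1 (karst limestone): t_1 = 11.3 × 0.10 / 0.2512 = 4.498 d
  layer 2 (silty sand): t_2 = 13.6 × 0.17 / 0.2512 = 9.203 d
  layer 3 (fractured sandstone): t_3 = 7.92 × 0.11 / 0.2512 = 3.468 d
Total t = Σ t_i = 17.17 days.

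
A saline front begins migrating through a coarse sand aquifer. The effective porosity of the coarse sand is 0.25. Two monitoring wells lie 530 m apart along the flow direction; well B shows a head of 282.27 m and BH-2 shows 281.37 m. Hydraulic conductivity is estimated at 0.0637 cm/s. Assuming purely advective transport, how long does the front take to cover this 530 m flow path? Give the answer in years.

Convert K: 0.0637 cm/s × 864 = 55.04 m/day.
Hydraulic gradient i = (282.27 − 281.37) / 530 = 0.9 / 530 = 0.001698.
Darcy flux q = K · i = 55.04 × 0.001698 = 0.09346 m/day.
Seepage velocity v = q / n_e = 0.09346 / 0.25 = 0.3738 m/day.
Travel time t = L / v = 530 / 0.3738 = 1418 days = 3.882 years.

3.88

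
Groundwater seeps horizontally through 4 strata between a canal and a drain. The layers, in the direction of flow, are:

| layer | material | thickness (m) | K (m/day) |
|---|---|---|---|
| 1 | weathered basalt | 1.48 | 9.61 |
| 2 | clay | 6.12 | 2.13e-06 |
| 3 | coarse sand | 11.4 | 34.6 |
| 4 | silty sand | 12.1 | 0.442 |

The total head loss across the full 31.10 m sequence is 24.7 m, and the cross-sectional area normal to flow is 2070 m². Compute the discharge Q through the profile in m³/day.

Flow is perpendicular to layering, so the layers act in series and the equivalent K is the thickness-weighted harmonic mean.
Total thickness L = 1.48 + 6.12 + 11.4 + 12.1 = 31.10 m.
Σ(b_i/K_i) = 1.48/9.61 + 6.12/2.13e-06 + 11.4/34.6 + 12.1/0.442 = 2.873e+06 d.
K_eq = L / Σ(b_i/K_i) = 31.10 / 2.873e+06 = 1.082e-05 m/day.
Q = K_eq · A · (Δh/L) = 1.082e-05 × 2070 × (24.7/31.10) = 0.01779 m³/day.

0.0178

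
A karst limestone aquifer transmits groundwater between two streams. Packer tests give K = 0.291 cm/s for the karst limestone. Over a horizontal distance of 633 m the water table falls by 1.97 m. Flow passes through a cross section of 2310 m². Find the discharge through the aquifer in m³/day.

Convert K: 0.291 cm/s × 864 = 251.4 m/day.
Hydraulic gradient i = Δh / L = 1.97 / 633 = 0.003112.
Darcy's law: Q = K · A · i = 251.4 × 2310 × 0.003112 = 1808 m³/day.

1810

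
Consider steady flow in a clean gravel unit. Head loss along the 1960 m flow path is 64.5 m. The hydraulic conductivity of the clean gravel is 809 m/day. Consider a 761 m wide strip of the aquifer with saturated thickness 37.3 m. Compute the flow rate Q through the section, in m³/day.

Cross-sectional area A = 761 × 37.3 = 28385 m².
Hydraulic gradient i = Δh / L = 64.5 / 1960 = 0.03291.
Darcy's law: Q = K · A · i = 809.0 × 28385 × 0.03291 = 7.557e+05 m³/day.

756000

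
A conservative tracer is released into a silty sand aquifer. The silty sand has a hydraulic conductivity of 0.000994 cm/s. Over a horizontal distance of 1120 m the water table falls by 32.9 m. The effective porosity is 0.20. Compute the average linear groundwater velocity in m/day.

0.126

Convert K: 0.000994 cm/s × 864 = 0.8588 m/day.
Hydraulic gradient i = Δh / L = 32.9 / 1120 = 0.02937.
Darcy flux q = K · i = 0.8588 × 0.02937 = 0.02523 m/day.
Seepage velocity v = q / n_e = 0.02523 / 0.20 = 0.1261 m/day.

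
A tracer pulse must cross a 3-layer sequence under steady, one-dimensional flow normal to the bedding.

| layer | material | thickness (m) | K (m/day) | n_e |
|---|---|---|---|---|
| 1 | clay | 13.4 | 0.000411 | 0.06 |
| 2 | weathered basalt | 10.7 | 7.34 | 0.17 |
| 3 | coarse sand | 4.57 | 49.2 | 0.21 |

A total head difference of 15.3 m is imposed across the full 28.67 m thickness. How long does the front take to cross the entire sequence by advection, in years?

20.9

With flow normal to the layers, continuity requires the same specific discharge q through every layer.
Σ(b_i/K_i) = 13.4/0.000411 + 10.7/7.34 + 4.57/49.2 = 32605 d.
q = Δh / Σ(b_i/K_i) = 15.3 / 32605 = 0.0004693 m/day.
In each layer the seepage velocity is v_i = q/n_i, so the layer transit time is t_i = b_i·n_i / q:
  layer 1 (clay): t_1 = 13.4 × 0.06 / 0.0004693 = 1713 d
  layer 2 (weathered basalt): t_2 = 10.7 × 0.17 / 0.0004693 = 3876 d
  layer 3 (coarse sand): t_3 = 4.57 × 0.21 / 0.0004693 = 2045 d
Total t = Σ t_i = 7635 days = 20.90 years.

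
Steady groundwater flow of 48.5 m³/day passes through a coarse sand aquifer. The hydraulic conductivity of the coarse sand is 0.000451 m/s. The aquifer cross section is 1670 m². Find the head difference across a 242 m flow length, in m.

Convert K: 0.000451 m/s × 86400 = 38.97 m/day.
From Q = K·A·i, i = Q / (K·A) = 48.5 / (38.97 × 1670) = 0.0007453.
Head loss Δh = i · L = 0.0007453 × 242 = 0.1804 m.

0.180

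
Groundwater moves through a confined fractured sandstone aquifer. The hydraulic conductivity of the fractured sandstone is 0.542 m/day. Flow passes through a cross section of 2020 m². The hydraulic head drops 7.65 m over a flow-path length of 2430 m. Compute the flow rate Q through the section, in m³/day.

3.45

Hydraulic gradient i = Δh / L = 7.65 / 2430 = 0.003148.
Darcy's law: Q = K · A · i = 0.5420 × 2020 × 0.003148 = 3.447 m³/day.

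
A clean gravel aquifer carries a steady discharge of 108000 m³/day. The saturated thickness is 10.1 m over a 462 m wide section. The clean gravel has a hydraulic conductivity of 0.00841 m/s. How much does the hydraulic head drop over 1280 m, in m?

40.8

Convert K: 0.00841 m/s × 86400 = 726.6 m/day.
Cross-sectional area A = 462 × 10.1 = 4666 m².
From Q = K·A·i, i = Q / (K·A) = 108000 / (726.6 × 4666) = 0.03185.
Head loss Δh = i · L = 0.03185 × 1280 = 40.77 m.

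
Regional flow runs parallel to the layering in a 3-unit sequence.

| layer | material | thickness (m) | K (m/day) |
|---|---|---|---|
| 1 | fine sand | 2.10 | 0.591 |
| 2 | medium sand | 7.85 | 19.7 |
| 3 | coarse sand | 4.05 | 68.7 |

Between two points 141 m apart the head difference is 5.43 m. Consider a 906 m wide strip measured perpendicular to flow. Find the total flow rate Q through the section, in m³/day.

15100

Flow is parallel to layering, so each bed carries its own Darcy discharge and the transmissivities add.
Σ(K_i·b_i) = 0.591×2.10 + 19.7×7.85 + 68.7×4.05 = 434.1 m²/day.
Hydraulic gradient i = Δh / L = 5.43 / 141 = 0.03851.
Q = Σ(K_i·b_i) · W · i = 434.1 × 906 × 0.03851 = 15147 m³/day.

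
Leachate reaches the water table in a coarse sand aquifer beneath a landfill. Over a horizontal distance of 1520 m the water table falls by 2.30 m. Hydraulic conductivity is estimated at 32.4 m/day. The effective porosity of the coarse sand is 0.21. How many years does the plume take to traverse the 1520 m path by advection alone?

Hydraulic gradient i = Δh / L = 2.30 / 1520 = 0.001513.
Darcy flux q = K · i = 32.40 × 0.001513 = 0.04903 m/day.
Seepage velocity v = q / n_e = 0.04903 / 0.21 = 0.2335 m/day.
Travel time t = L / v = 1520 / 0.2335 = 6511 days = 17.83 years.

17.8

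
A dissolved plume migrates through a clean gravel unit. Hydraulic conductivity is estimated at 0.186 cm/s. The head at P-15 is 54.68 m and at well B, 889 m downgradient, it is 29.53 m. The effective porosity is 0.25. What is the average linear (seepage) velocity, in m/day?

Convert K: 0.186 cm/s × 864 = 160.7 m/day.
Hydraulic gradient i = (54.68 − 29.53) / 889 = 25.15 / 889 = 0.02829.
Darcy flux q = K · i = 160.7 × 0.02829 = 4.546 m/day.
Seepage velocity v = q / n_e = 4.546 / 0.25 = 18.19 m/day.

18.2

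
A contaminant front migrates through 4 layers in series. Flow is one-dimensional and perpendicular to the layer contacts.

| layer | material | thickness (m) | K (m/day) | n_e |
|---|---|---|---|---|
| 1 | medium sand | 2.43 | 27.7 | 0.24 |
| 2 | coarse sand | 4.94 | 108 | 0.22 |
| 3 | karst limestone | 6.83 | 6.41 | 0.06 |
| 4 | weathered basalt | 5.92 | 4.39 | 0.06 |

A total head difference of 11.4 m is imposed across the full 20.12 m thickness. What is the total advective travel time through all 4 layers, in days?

0.544

With flow normal to the layers, continuity requires the same specific discharge q through every layer.
Σ(b_i/K_i) = 2.43/27.7 + 4.94/108 + 6.83/6.41 + 5.92/4.39 = 2.548 d.
q = Δh / Σ(b_i/K_i) = 11.4 / 2.548 = 4.475 m/day.
In each layer the seepage velocity is v_i = q/n_i, so the layer transit time is t_i = b_i·n_i / q:
  layer 1 (medium sand): t_1 = 2.43 × 0.24 / 4.475 = 0.1303 d
  layer 2 (coarse sand): t_2 = 4.94 × 0.22 / 4.475 = 0.2429 d
  layer 3 (karst limestone): t_3 = 6.83 × 0.06 / 4.475 = 0.09158 d
  layer 4 (weathered basalt): t_4 = 5.92 × 0.06 / 4.475 = 0.07937 d
Total t = Σ t_i = 0.5441 days.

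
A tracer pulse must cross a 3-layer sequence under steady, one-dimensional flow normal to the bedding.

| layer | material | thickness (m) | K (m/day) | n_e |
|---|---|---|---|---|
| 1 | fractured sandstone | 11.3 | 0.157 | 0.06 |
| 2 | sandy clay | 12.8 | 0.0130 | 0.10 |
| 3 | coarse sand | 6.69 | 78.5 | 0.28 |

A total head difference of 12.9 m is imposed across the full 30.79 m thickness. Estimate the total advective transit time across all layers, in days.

314

With flow normal to the layers, continuity requires the same specific discharge q through every layer.
Σ(b_i/K_i) = 11.3/0.157 + 12.8/0.0130 + 6.69/78.5 = 1057 d.
q = Δh / Σ(b_i/K_i) = 12.9 / 1057 = 0.01221 m/day.
In each layer the seepage velocity is v_i = q/n_i, so the layer transit time is t_i = b_i·n_i / q:
  layer 1 (fractured sandstone): t_1 = 11.3 × 0.06 / 0.01221 = 55.54 d
  layer 2 (sandy clay): t_2 = 12.8 × 0.10 / 0.01221 = 104.8 d
  layer 3 (coarse sand): t_3 = 6.69 × 0.28 / 0.01221 = 153.4 d
Total t = Σ t_i = 313.8 days.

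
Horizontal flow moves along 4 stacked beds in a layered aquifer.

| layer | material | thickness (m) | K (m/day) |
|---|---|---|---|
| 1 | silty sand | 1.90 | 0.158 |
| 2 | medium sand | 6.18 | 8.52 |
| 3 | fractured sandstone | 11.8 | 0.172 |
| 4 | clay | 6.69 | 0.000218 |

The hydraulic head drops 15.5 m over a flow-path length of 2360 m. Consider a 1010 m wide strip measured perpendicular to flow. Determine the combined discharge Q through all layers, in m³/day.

365

Flow is parallel to layering, so each bed carries its own Darcy discharge and the transmissivities add.
Σ(K_i·b_i) = 0.158×1.90 + 8.52×6.18 + 0.172×11.8 + 0.000218×6.69 = 54.98 m²/day.
Hydraulic gradient i = Δh / L = 15.5 / 2360 = 0.006568.
Q = Σ(K_i·b_i) · W · i = 54.98 × 1010 × 0.006568 = 364.7 m³/day.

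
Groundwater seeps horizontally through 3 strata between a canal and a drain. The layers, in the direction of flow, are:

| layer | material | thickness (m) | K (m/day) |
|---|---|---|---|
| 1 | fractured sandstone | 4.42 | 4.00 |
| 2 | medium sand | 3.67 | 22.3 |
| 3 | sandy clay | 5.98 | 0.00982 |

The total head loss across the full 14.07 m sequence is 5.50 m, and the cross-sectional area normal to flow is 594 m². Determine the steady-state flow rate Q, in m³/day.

5.35

Flow is perpendicular to layering, so the layers act in series and the equivalent K is the thickness-weighted harmonic mean.
Total thickness L = 4.42 + 3.67 + 5.98 = 14.07 m.
Σ(b_i/K_i) = 4.42/4.00 + 3.67/22.3 + 5.98/0.00982 = 610.2 d.
K_eq = L / Σ(b_i/K_i) = 14.07 / 610.2 = 0.02306 m/day.
Q = K_eq · A · (Δh/L) = 0.02306 × 594 × (5.50/14.07) = 5.354 m³/day.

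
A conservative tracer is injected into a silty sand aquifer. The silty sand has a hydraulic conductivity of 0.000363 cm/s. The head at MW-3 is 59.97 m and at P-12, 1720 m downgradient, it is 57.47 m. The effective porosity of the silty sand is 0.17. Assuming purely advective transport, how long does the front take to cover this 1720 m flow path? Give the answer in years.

1760

Convert K: 0.000363 cm/s × 864 = 0.3136 m/day.
Hydraulic gradient i = (59.97 − 57.47) / 1720 = 2.5 / 1720 = 0.001453.
Darcy flux q = K · i = 0.3136 × 0.001453 = 0.0004559 m/day.
Seepage velocity v = q / n_e = 0.0004559 / 0.17 = 0.002682 m/day.
Travel time t = L / v = 1720 / 0.002682 = 6.414e+05 days = 1756 years.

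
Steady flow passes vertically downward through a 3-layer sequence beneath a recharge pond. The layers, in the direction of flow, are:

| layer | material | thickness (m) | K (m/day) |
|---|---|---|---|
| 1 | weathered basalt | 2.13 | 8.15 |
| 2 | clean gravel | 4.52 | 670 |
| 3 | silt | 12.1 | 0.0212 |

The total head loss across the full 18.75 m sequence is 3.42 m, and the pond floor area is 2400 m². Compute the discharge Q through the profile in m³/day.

Flow is perpendicular to layering, so the layers act in series and the equivalent K is the thickness-weighted harmonic mean.
Total thickness L = 2.13 + 4.52 + 12.1 = 18.75 m.
Σ(b_i/K_i) = 2.13/8.15 + 4.52/670 + 12.1/0.0212 = 571.0 d.
K_eq = L / Σ(b_i/K_i) = 18.75 / 571.0 = 0.03284 m/day.
Q = K_eq · A · (Δh/L) = 0.03284 × 2400 × (3.42/18.75) = 14.37 m³/day.

14.4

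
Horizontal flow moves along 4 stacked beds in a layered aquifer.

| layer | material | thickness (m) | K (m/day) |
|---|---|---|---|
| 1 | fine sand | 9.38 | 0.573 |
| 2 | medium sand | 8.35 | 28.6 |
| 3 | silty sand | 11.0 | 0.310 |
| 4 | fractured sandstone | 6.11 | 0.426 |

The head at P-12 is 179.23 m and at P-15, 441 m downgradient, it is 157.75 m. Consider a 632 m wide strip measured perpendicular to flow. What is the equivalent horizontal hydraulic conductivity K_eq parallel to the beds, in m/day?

Flow is parallel to layering, so each bed carries its own Darcy discharge and the transmissivities add.
Σ(K_i·b_i) = 0.573×9.38 + 28.6×8.35 + 0.310×11.0 + 0.426×6.11 = 250.2 m²/day.
Total thickness b = 34.84 m, so K_eq = Σ(K_i·b_i)/b = 7.181 m/day.

7.18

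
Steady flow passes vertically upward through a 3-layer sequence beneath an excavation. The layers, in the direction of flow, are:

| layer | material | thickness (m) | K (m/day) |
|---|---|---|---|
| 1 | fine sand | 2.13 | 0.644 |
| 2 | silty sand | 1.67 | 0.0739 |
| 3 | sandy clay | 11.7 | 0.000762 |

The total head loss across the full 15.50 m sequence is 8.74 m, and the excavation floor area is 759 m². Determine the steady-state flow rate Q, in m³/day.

0.431

Flow is perpendicular to layering, so the layers act in series and the equivalent K is the thickness-weighted harmonic mean.
Total thickness L = 2.13 + 1.67 + 11.7 = 15.50 m.
Σ(b_i/K_i) = 2.13/0.644 + 1.67/0.0739 + 11.7/0.000762 = 15380 d.
K_eq = L / Σ(b_i/K_i) = 15.50 / 15380 = 0.001008 m/day.
Q = K_eq · A · (Δh/L) = 0.001008 × 759 × (8.74/15.50) = 0.4313 m³/day.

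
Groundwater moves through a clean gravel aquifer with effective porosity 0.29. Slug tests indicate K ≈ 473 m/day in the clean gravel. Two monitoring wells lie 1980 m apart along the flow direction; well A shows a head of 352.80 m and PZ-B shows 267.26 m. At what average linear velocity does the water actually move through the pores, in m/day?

Hydraulic gradient i = (352.80 − 267.26) / 1980 = 85.54 / 1980 = 0.04320.
Darcy flux q = K · i = 473.0 × 0.04320 = 20.43 m/day.
Seepage velocity v = q / n_e = 20.43 / 0.29 = 70.46 m/day.

70.5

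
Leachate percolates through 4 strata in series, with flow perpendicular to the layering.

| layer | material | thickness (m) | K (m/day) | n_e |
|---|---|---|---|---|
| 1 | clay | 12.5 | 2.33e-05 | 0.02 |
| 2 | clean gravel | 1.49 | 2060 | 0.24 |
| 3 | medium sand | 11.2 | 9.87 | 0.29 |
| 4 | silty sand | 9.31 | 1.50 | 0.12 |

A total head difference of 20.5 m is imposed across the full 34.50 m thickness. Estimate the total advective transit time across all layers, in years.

356

With flow normal to the layers, continuity requires the same specific discharge q through every layer.
Σ(b_i/K_i) = 12.5/2.33e-05 + 1.49/2060 + 11.2/9.87 + 9.31/1.50 = 5.365e+05 d.
q = Δh / Σ(b_i/K_i) = 20.5 / 5.365e+05 = 3.821e-05 m/day.
In each layer the seepage velocity is v_i = q/n_i, so the layer transit time is t_i = b_i·n_i / q:
  layer 1 (clay): t_1 = 12.5 × 0.02 / 3.821e-05 = 6543 d
  layer 2 (clean gravel): t_2 = 1.49 × 0.24 / 3.821e-05 = 9358 d
  layer 3 (medium sand): t_3 = 11.2 × 0.29 / 3.821e-05 = 85001 d
  layer 4 (silty sand): t_4 = 9.31 × 0.12 / 3.821e-05 = 29237 d
Total t = Σ t_i = 1.301e+05 days = 356.3 years.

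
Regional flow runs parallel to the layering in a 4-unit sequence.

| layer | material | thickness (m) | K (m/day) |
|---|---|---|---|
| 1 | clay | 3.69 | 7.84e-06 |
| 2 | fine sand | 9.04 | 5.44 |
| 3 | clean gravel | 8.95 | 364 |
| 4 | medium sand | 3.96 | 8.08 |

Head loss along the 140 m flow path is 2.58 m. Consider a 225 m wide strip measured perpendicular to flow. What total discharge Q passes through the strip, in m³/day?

Flow is parallel to layering, so each bed carries its own Darcy discharge and the transmissivities add.
Σ(K_i·b_i) = 7.84e-06×3.69 + 5.44×9.04 + 364×8.95 + 8.08×3.96 = 3339 m²/day.
Hydraulic gradient i = Δh / L = 2.58 / 140 = 0.01843.
Q = Σ(K_i·b_i) · W · i = 3339 × 225 × 0.01843 = 13845 m³/day.

13800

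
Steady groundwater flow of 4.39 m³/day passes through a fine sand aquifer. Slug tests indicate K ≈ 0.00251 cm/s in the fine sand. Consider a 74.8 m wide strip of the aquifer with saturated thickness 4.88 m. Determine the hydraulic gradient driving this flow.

0.00555

Convert K: 0.00251 cm/s × 864 = 2.169 m/day.
Cross-sectional area A = 74.8 × 4.88 = 365.0 m².
From Q = K·A·i, i = Q / (K·A) = 4.39 / (2.169 × 365.0) = 0.005546.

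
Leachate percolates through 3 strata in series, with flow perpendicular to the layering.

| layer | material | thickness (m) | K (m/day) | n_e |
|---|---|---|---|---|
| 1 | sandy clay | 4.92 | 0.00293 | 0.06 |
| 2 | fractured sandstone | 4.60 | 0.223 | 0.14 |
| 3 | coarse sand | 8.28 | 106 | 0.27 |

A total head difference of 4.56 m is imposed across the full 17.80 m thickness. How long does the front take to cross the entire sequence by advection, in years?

3.24

With flow normal to the layers, continuity requires the same specific discharge q through every layer.
Σ(b_i/K_i) = 4.92/0.00293 + 4.60/0.223 + 8.28/106 = 1700 d.
q = Δh / Σ(b_i/K_i) = 4.56 / 1700 = 0.002683 m/day.
In each layer the seepage velocity is v_i = q/n_i, so the layer transit time is t_i = b_i·n_i / q:
  layer 1 (sandy clay): t_1 = 4.92 × 0.06 / 0.002683 = 110.0 d
  layer 2 (fractured sandstone): t_2 = 4.60 × 0.14 / 0.002683 = 240.1 d
  layer 3 (coarse sand): t_3 = 8.28 × 0.27 / 0.002683 = 833.4 d
Total t = Σ t_i = 1184 days = 3.240 years.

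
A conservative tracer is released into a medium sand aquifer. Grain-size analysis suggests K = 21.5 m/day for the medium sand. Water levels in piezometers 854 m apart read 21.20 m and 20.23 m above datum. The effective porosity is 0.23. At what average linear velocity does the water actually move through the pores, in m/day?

Hydraulic gradient i = (21.20 − 20.23) / 854 = 0.97 / 854 = 0.001136.
Darcy flux q = K · i = 21.50 × 0.001136 = 0.02442 m/day.
Seepage velocity v = q / n_e = 0.02442 / 0.23 = 0.1062 m/day.

0.106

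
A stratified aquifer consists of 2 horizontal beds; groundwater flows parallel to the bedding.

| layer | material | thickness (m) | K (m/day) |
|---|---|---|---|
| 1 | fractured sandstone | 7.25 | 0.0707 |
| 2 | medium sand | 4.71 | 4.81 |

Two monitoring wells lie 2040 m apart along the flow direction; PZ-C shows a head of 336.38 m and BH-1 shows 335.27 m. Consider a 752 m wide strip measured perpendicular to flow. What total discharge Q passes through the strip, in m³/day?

9.48

Flow is parallel to layering, so each bed carries its own Darcy discharge and the transmissivities add.
Σ(K_i·b_i) = 0.0707×7.25 + 4.81×4.71 = 23.17 m²/day.
Hydraulic gradient i = (336.38 − 335.27) / 2040 = 1.11 / 2040 = 0.0005441.
Q = Σ(K_i·b_i) · W · i = 23.17 × 752 × 0.0005441 = 9.480 m³/day.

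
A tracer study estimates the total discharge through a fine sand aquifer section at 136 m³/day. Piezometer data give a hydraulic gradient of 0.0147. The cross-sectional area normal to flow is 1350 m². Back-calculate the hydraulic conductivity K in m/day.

6.85

Hydraulic gradient i = 0.0147.
From Q = K·A·i, K = Q / (A·i) = 136 / (1350 × 0.01470) = 6.853 m/day.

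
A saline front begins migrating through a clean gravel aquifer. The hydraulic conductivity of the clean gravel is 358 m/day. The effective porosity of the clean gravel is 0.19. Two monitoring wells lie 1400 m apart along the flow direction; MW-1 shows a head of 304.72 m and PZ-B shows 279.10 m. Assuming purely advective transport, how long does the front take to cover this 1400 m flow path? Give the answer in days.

Hydraulic gradient i = (304.72 − 279.10) / 1400 = 25.62 / 1400 = 0.01830.
Darcy flux q = K · i = 358.0 × 0.01830 = 6.551 m/day.
Seepage velocity v = q / n_e = 6.551 / 0.19 = 34.48 m/day.
Travel time t = L / v = 1400 / 34.48 = 40.60 days.

40.6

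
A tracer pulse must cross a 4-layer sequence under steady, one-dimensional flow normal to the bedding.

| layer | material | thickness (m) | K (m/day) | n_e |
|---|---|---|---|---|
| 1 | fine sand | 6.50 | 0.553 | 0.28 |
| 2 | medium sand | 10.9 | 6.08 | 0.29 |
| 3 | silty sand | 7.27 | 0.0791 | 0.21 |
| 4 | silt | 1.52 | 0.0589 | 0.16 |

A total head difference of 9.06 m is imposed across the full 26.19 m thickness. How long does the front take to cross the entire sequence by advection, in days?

With flow normal to the layers, continuity requires the same specific discharge q through every layer.
Σ(b_i/K_i) = 6.50/0.553 + 10.9/6.08 + 7.27/0.0791 + 1.52/0.0589 = 131.3 d.
q = Δh / Σ(b_i/K_i) = 9.06 / 131.3 = 0.06902 m/day.
In each layer the seepage velocity is v_i = q/n_i, so the layer transit time is t_i = b_i·n_i / q:
  layer 1 (fine sand): t_1 = 6.50 × 0.28 / 0.06902 = 26.37 d
  layer 2 (medium sand): t_2 = 10.9 × 0.29 / 0.06902 = 45.80 d
  layer 3 (silty sand): t_3 = 7.27 × 0.21 / 0.06902 = 22.12 d
  layer 4 (silt): t_4 = 1.52 × 0.16 / 0.06902 = 3.524 d
Total t = Σ t_i = 97.81 days.

97.8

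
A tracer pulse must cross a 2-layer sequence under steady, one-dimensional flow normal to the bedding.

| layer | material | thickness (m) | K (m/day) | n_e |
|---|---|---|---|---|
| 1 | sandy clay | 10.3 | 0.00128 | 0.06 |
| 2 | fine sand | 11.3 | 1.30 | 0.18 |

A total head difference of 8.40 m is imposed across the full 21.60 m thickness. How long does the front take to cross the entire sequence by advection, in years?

With flow normal to the layers, continuity requires the same specific discharge q through every layer.
Σ(b_i/K_i) = 10.3/0.00128 + 11.3/1.30 = 8056 d.
q = Δh / Σ(b_i/K_i) = 8.40 / 8056 = 0.001043 m/day.
In each layer the seepage velocity is v_i = q/n_i, so the layer transit time is t_i = b_i·n_i / q:
  layer 1 (sandy clay): t_1 = 10.3 × 0.06 / 0.001043 = 592.7 d
  layer 2 (fine sand): t_2 = 11.3 × 0.18 / 0.001043 = 1951 d
Total t = Σ t_i = 2543 days = 6.963 years.

6.96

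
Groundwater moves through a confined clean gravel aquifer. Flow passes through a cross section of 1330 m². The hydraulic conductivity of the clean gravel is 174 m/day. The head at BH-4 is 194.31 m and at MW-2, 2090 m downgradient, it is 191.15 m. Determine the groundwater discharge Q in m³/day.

Hydraulic gradient i = (194.31 − 191.15) / 2090 = 3.16 / 2090 = 0.001512.
Darcy's law: Q = K · A · i = 174.0 × 1330 × 0.001512 = 349.9 m³/day.

350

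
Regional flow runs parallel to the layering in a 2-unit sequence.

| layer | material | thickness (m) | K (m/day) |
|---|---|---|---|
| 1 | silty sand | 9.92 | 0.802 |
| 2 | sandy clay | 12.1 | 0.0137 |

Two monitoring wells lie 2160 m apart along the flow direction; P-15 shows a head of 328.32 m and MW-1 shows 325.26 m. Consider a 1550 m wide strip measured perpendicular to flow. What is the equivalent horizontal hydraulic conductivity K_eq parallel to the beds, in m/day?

0.369

Flow is parallel to layering, so each bed carries its own Darcy discharge and the transmissivities add.
Σ(K_i·b_i) = 0.802×9.92 + 0.0137×12.1 = 8.122 m²/day.
Total thickness b = 22.02 m, so K_eq = Σ(K_i·b_i)/b = 0.3688 m/day.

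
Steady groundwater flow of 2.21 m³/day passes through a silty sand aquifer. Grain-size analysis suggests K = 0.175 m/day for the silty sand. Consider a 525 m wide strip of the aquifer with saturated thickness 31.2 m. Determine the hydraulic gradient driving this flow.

0.000771

Cross-sectional area A = 525 × 31.2 = 16380 m².
From Q = K·A·i, i = Q / (K·A) = 2.21 / (0.1750 × 16380) = 0.0007710.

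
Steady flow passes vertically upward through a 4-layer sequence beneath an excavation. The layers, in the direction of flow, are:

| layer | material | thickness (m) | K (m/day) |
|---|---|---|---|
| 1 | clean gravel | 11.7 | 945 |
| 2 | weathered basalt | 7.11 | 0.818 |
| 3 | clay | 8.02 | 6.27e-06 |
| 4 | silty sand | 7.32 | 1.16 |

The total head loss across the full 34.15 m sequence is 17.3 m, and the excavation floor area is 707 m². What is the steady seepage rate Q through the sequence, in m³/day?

Flow is perpendicular to layering, so the layers act in series and the equivalent K is the thickness-weighted harmonic mean.
Total thickness L = 11.7 + 7.11 + 8.02 + 7.32 = 34.15 m.
Σ(b_i/K_i) = 11.7/945 + 7.11/0.818 + 8.02/6.27e-06 + 7.32/1.16 = 1.279e+06 d.
K_eq = L / Σ(b_i/K_i) = 34.15 / 1.279e+06 = 2.670e-05 m/day.
Q = K_eq · A · (Δh/L) = 2.670e-05 × 707 × (17.3/34.15) = 0.009562 m³/day.

0.00956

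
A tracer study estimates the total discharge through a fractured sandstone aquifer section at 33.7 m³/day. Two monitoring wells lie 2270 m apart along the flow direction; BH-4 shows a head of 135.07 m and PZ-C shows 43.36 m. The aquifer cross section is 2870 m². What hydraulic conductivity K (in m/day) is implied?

0.291

Hydraulic gradient i = (135.07 − 43.36) / 2270 = 91.71 / 2270 = 0.04040.
From Q = K·A·i, K = Q / (A·i) = 33.7 / (2870 × 0.04040) = 0.2906 m/day.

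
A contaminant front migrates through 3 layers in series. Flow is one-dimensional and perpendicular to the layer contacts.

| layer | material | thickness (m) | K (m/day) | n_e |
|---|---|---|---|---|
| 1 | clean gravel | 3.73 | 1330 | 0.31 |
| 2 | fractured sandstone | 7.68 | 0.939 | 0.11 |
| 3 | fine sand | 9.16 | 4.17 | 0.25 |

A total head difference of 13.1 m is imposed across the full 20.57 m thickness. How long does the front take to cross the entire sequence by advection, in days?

With flow normal to the layers, continuity requires the same specific discharge q through every layer.
Σ(b_i/K_i) = 3.73/1330 + 7.68/0.939 + 9.16/4.17 = 10.38 d.
q = Δh / Σ(b_i/K_i) = 13.1 / 10.38 = 1.262 m/day.
In each layer the seepage velocity is v_i = q/n_i, so the layer transit time is t_i = b_i·n_i / q:
  layer 1 (clean gravel): t_1 = 3.73 × 0.31 / 1.262 = 0.9161 d
  layer 2 (fractured sandstone): t_2 = 7.68 × 0.11 / 1.262 = 0.6693 d
  layer 3 (fine sand): t_3 = 9.16 × 0.25 / 1.262 = 1.814 d
Total t = Σ t_i = 3.400 days.

3.40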